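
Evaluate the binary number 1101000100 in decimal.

Sum of powers of 2 for each 1-bit:
2^2 + 2^6 + 2^8 + 2^9
= 4 + 64 + 256 + 512
= 836



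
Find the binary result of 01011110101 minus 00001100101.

Method 1 - Direct subtraction (column by column from the right: bit − bit − borrow-in; if negative, add 2 and borrow 1 from the next column):
borrow: 00000000000
        01011110101
-       00001100101
-------------------
        01010010000

Method 2 - Add two's complement:
Two's complement of 00001100101: invert → 11110011010, add 1 → 11110011011
  01011110101
+ 11110011011
-------------
 101010010000  (end carry out of the top bit = 1)
Discarding the end carry: 01010010000
Decimal check:
  01011110101 = 512 + 128 + 64 + 32 + 16 + 4 + 1 = 757
  00001100101 = 64 + 32 + 4 + 1 = 101
  757 - 101 = 656, and 01010010000 = 512 + 128 + 16 = 656 ✓



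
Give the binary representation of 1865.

Using repeated division by 2:
1865 ÷ 2 = 932 remainder 1
932 ÷ 2 = 466 remainder 0
466 ÷ 2 = 233 remainder 0
233 ÷ 2 = 116 remainder 1
116 ÷ 2 = 58 remainder 0
58 ÷ 2 = 29 remainder 0
29 ÷ 2 = 14 remainder 1
14 ÷ 2 = 7 remainder 0
7 ÷ 2 = 3 remainder 1
3 ÷ 2 = 1 remainder 1
1 ÷ 2 = 0 remainder 1
Reading remainders bottom to top: 11101001001



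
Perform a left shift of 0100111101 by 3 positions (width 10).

Original: 0100111101 (decimal 317)
Shift left by 3 positions
Append 3 zeros on the right and drop the 3 high bits that overflow the 10-bit width
Result: 0111101000 (decimal 488)
Equivalent: 317 << 3 = 317 × 2^3 = 2536, truncated to 10 bits = 488



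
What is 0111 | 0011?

OR: 1 when either bit is 1
  0111
| 0011
------
  0111
Decimal: 7 | 3 = 7



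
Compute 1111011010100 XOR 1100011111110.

XOR: 1 when bits differ
  1111011010100
^ 1100011111110
---------------
  0011000101010
Decimal: 7892 ^ 6398 = 1578



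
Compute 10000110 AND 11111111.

AND: 1 only when both bits are 1
  10000110
& 11111111
----------
  10000110
Decimal: 134 & 255 = 134



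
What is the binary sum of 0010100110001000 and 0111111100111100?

Add column by column from the right: bit + bit + carry-in; write the sum mod 2, carry 1 when the sum is 2 or 3.
carry:  1111111001110000
        0010100110001000
+       0111111100111100
------------------------
       01010100011000100
(the carry out of the leftmost column, 0, becomes the leading bit)
Decimal check:
  0010100110001000 = 8192 + 2048 + 256 + 128 + 8 = 10632
  0111111100111100 = 16384 + 8192 + 4096 + 2048 + 1024 + 512 + 256 + 32 + 16 + 8 + 4 = 32572
  10632 + 32572 = 43204, and 01010100011000100 = 32768 + 8192 + 2048 + 128 + 64 + 4 = 43204 ✓



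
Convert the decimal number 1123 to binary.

Using repeated division by 2:
1123 ÷ 2 = 561 remainder 1
561 ÷ 2 = 280 remainder 1
280 ÷ 2 = 140 remainder 0
140 ÷ 2 = 70 remainder 0
70 ÷ 2 = 35 remainder 0
35 ÷ 2 = 17 remainder 1
17 ÷ 2 = 8 remainder 1
8 ÷ 2 = 4 remainder 0
4 ÷ 2 = 2 remainder 0
2 ÷ 2 = 1 remainder 0
1 ÷ 2 = 0 remainder 1
Reading remainders bottom to top: 10001100011



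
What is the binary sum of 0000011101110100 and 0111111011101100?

Add column by column from the right: bit + bit + carry-in; write the sum mod 2, carry 1 when the sum is 2 or 3.
carry:  1111111111111000
        0000011101110100
+       0111111011101100
------------------------
       01000011001100000
(the carry out of the leftmost column, 0, becomes the leading bit)
Decimal check:
  0000011101110100 = 1024 + 512 + 256 + 64 + 32 + 16 + 4 = 1908
  0111111011101100 = 16384 + 8192 + 4096 + 2048 + 1024 + 512 + 128 + 64 + 32 + 8 + 4 = 32492
  1908 + 32492 = 34400, and 01000011001100000 = 32768 + 1024 + 512 + 64 + 32 = 34400 ✓



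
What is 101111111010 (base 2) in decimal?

Sum of powers of 2 for each 1-bit:
2^1 + 2^3 + 2^4 + 2^5 + 2^6 + 2^7 + 2^8 + 2^9 + 2^11
= 2 + 8 + 16 + 32 + 64 + 128 + 256 + 512 + 2048
= 3066



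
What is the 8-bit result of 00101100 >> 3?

Original: 00101100 (decimal 44)
Shift right by 3 positions
Drop the 3 low bits; fill with zeros on the left
Result: 00000101 (decimal 5)
Equivalent: 44 >> 3 = 44 ÷ 2^3 = 5



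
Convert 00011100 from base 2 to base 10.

Sum of powers of 2 for each 1-bit:
2^2 + 2^3 + 2^4
= 4 + 8 + 16
= 28



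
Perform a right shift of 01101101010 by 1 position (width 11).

Original: 01101101010 (decimal 874)
Shift right by 1 position
Drop the 1 low bit; fill with zero on the left
Result: 00110110101 (decimal 437)
Equivalent: 874 >> 1 = 874 ÷ 2^1 = 437



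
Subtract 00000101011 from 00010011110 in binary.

Method 1 - Direct subtraction (column by column from the right: bit − bit − borrow-in; if negative, add 2 and borrow 1 from the next column):
borrow: 00011000110
        00010011110
-       00000101011
-------------------
        00001110011

Method 2 - Add two's complement:
Two's complement of 00000101011: invert → 11111010100, add 1 → 11111010101
  00010011110
+ 11111010101
-------------
 100001110011  (end carry out of the top bit = 1)
Discarding the end carry: 00001110011
Decimal check:
  00010011110 = 128 + 16 + 8 + 4 + 2 = 158
  00000101011 = 32 + 8 + 2 + 1 = 43
  158 - 43 = 115, and 00001110011 = 64 + 32 + 16 + 2 + 1 = 115 ✓



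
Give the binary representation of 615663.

Using repeated division by 2:
615663 ÷ 2 = 307831 remainder 1
307831 ÷ 2 = 153915 remainder 1
153915 ÷ 2 = 76957 remainder 1
76957 ÷ 2 = 38478 remainder 1
38478 ÷ 2 = 19239 remainder 0
19239 ÷ 2 = 9619 remainder 1
9619 ÷ 2 = 4809 remainder 1
4809 ÷ 2 = 2404 remainder 1
2404 ÷ 2 = 1202 remainder 0
1202 ÷ 2 = 601 remainder 0
601 ÷ 2 = 300 remainder 1
300 ÷ 2 = 150 remainder 0
150 ÷ 2 = 75 remainder 0
75 ÷ 2 = 37 remainder 1
37 ÷ 2 = 18 remainder 1
18 ÷ 2 = 9 remainder 0
9 ÷ 2 = 4 remainder 1
4 ÷ 2 = 2 remainder 0
2 ÷ 2 = 1 remainder 0
1 ÷ 2 = 0 remainder 1
Reading remainders bottom to top: 10010110010011101111



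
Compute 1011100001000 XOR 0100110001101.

XOR: 1 when bits differ
  1011100001000
^ 0100110001101
---------------
  1111010000101
Decimal: 5896 ^ 2445 = 7813



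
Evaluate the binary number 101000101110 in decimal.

Sum of powers of 2 for each 1-bit:
2^1 + 2^2 + 2^3 + 2^5 + 2^9 + 2^11
= 2 + 4 + 8 + 32 + 512 + 2048
= 2606



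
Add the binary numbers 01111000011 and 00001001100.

Add column by column from the right: bit + bit + carry-in; write the sum mod 2, carry 1 when the sum is 2 or 3.
carry:  11110000000
        01111000011
+       00001001100
-------------------
       010000001111
(the carry out of the leftmost column, 0, becomes the leading bit)
Decimal check:
  01111000011 = 512 + 256 + 128 + 64 + 2 + 1 = 963
  00001001100 = 64 + 8 + 4 = 76
  963 + 76 = 1039, and 010000001111 = 1024 + 8 + 4 + 2 + 1 = 1039 ✓



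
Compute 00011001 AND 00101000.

AND: 1 only when both bits are 1
  00011001
& 00101000
----------
  00001000
Decimal: 25 & 40 = 8



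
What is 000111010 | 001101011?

OR: 1 when either bit is 1
  000111010
| 001101011
-----------
  001111011
Decimal: 58 | 107 = 123



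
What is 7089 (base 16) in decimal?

Expand by place value (powers of 16):
7089 = 7 × 16^3 + 0 × 16^2 + 8 × 16^1 + 9 × 16^0
= 7 × 4096 + 0 × 256 + 8 × 16 + 9 × 1
= 28672 + 0 + 128 + 9
= 28809



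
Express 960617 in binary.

Using repeated division by 2:
960617 ÷ 2 = 480308 remainder 1
480308 ÷ 2 = 240154 remainder 0
240154 ÷ 2 = 120077 remainder 0
120077 ÷ 2 = 60038 remainder 1
60038 ÷ 2 = 30019 remainder 0
30019 ÷ 2 = 15009 remainder 1
15009 ÷ 2 = 7504 remainder 1
7504 ÷ 2 = 3752 remainder 0
3752 ÷ 2 = 1876 remainder 0
1876 ÷ 2 = 938 remainder 0
938 ÷ 2 = 469 remainder 0
469 ÷ 2 = 234 remainder 1
234 ÷ 2 = 117 remainder 0
117 ÷ 2 = 58 remainder 1
58 ÷ 2 = 29 remainder 0
29 ÷ 2 = 14 remainder 1
14 ÷ 2 = 7 remainder 0
7 ÷ 2 = 3 remainder 1
3 ÷ 2 = 1 remainder 1
1 ÷ 2 = 0 remainder 1
Reading remainders bottom to top: 11101010100001101001



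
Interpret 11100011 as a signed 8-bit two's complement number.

Binary: 11100011
Sign bit: 1 (negative)
Invert: 00011100
Add 1:  00011101
Magnitude: 00011101 = 16 + 8 + 4 + 1 = 29
Value: -29



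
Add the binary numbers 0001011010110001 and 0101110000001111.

Add column by column from the right: bit + bit + carry-in; write the sum mod 2, carry 1 when the sum is 2 or 3.
carry:  0011100001111110
        0001011010110001
+       0101110000001111
------------------------
       00111001011000000
(the carry out of the leftmost column, 0, becomes the leading bit)
Decimal check:
  0001011010110001 = 4096 + 1024 + 512 + 128 + 32 + 16 + 1 = 5809
  0101110000001111 = 16384 + 4096 + 2048 + 1024 + 8 + 4 + 2 + 1 = 23567
  5809 + 23567 = 29376, and 00111001011000000 = 16384 + 8192 + 4096 + 512 + 128 + 64 = 29376 ✓



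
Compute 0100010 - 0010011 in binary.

Method 1 - Direct subtraction (column by column from the right: bit − bit − borrow-in; if negative, add 2 and borrow 1 from the next column):
borrow: 0111110
        0100010
-       0010011
---------------
        0001111

Method 2 - Add two's complement:
Two's complement of 0010011: invert → 1101100, add 1 → 1101101
  0100010
+ 1101101
---------
 10001111  (end carry out of the top bit = 1)
Discarding the end carry: 0001111
Decimal check:
  0100010 = 32 + 2 = 34
  0010011 = 16 + 2 + 1 = 19
  34 - 19 = 15, and 0001111 = 8 + 4 + 2 + 1 = 15 ✓



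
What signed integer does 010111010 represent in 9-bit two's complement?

Binary: 010111010
Sign bit: 0 (non-negative)
Read directly as an unsigned value:
010111010 = 128 + 32 + 16 + 8 + 2 = 186
Value: 186



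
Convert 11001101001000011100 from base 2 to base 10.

Sum of powers of 2 for each 1-bit:
2^2 + 2^3 + 2^4 + 2^9 + 2^12 + 2^14 + 2^15 + 2^18 + 2^19
= 4 + 8 + 16 + 512 + 4096 + 16384 + 32768 + 262144 + 524288
= 840220



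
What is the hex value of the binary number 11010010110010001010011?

Group into 4-bit nibbles from right:
  0110 = 6
  1001 = 9
  0110 = 6
  0100 = 4
  0101 = 5
  0011 = 3
Result: 696453



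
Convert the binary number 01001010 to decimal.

Sum of powers of 2 for each 1-bit:
2^1 + 2^3 + 2^6
= 2 + 8 + 64
= 74



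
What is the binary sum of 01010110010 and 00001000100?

Add column by column from the right: bit + bit + carry-in; write the sum mod 2, carry 1 when the sum is 2 or 3.
carry:  00000000000
        01010110010
+       00001000100
-------------------
       001011110110
(the carry out of the leftmost column, 0, becomes the leading bit)
Decimal check:
  01010110010 = 512 + 128 + 32 + 16 + 2 = 690
  00001000100 = 64 + 4 = 68
  690 + 68 = 758, and 001011110110 = 512 + 128 + 64 + 32 + 16 + 4 + 2 = 758 ✓



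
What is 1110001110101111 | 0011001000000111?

OR: 1 when either bit is 1
  1110001110101111
| 0011001000000111
------------------
  1111001110101111
Decimal: 58287 | 12807 = 62383



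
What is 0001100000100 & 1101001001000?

AND: 1 only when both bits are 1
  0001100000100
& 1101001001000
---------------
  0001000000000
Decimal: 772 & 6728 = 512



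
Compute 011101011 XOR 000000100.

XOR: 1 when bits differ
  011101011
^ 000000100
-----------
  011101111
Decimal: 235 ^ 4 = 239



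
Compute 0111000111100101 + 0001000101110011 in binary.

Add column by column from the right: bit + bit + carry-in; write the sum mod 2, carry 1 when the sum is 2 or 3.
carry:  1110001111001110
        0111000111100101
+       0001000101110011
------------------------
       01000001101011000
(the carry out of the leftmost column, 0, becomes the leading bit)
Decimal check:
  0111000111100101 = 16384 + 8192 + 4096 + 256 + 128 + 64 + 32 + 4 + 1 = 29157
  0001000101110011 = 4096 + 256 + 64 + 32 + 16 + 2 + 1 = 4467
  29157 + 4467 = 33624, and 01000001101011000 = 32768 + 512 + 256 + 64 + 16 + 8 = 33624 ✓



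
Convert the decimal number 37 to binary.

Using repeated division by 2:
37 ÷ 2 = 18 remainder 1
18 ÷ 2 = 9 remainder 0
9 ÷ 2 = 4 remainder 1
4 ÷ 2 = 2 remainder 0
2 ÷ 2 = 1 remainder 0
1 ÷ 2 = 0 remainder 1
Reading remainders bottom to top: 100101



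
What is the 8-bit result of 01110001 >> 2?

Original: 01110001 (decimal 113)
Shift right by 2 positions
Drop the 2 low bits; fill with zeros on the left
Result: 00011100 (decimal 28)
Equivalent: 113 >> 2 = 113 ÷ 2^2 = 28



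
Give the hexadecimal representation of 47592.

Using repeated division by 16 (digits 10–15 are A–F):
47592 ÷ 16 = 2974 remainder 8
2974 ÷ 16 = 185 remainder 14 (E)
185 ÷ 16 = 11 remainder 9
11 ÷ 16 = 0 remainder 11 (B)
Reading remainders bottom to top: B9E8



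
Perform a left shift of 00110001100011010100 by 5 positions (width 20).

Original: 00110001100011010100 (decimal 202964)
Shift left by 5 positions
Append 5 zeros on the right and drop the 5 high bits that overflow the 20-bit width
Result: 00110001101010000000 (decimal 203392)
Equivalent: 202964 << 5 = 202964 × 2^5 = 6494848, truncated to 20 bits = 203392



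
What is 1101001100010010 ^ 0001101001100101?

XOR: 1 when bits differ
  1101001100010010
^ 0001101001100101
------------------
  1100100101110111
Decimal: 54034 ^ 6757 = 51575



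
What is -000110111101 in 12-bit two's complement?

Original: 000110111101
Step 1 - Invert all bits: 111001000010
Step 2 - Add 1: 111001000011
Verification: 000110111101 + 111001000011 = 1000000000000; discarding the end carry (carry out of the top bit) leaves the 12-bit value 000000000000, as required for x + (-x)



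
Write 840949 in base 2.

Using repeated division by 2:
840949 ÷ 2 = 420474 remainder 1
420474 ÷ 2 = 210237 remainder 0
210237 ÷ 2 = 105118 remainder 1
105118 ÷ 2 = 52559 remainder 0
52559 ÷ 2 = 26279 remainder 1
26279 ÷ 2 = 13139 remainder 1
13139 ÷ 2 = 6569 remainder 1
6569 ÷ 2 = 3284 remainder 1
3284 ÷ 2 = 1642 remainder 0
1642 ÷ 2 = 821 remainder 0
821 ÷ 2 = 410 remainder 1
410 ÷ 2 = 205 remainder 0
205 ÷ 2 = 102 remainder 1
102 ÷ 2 = 51 remainder 0
51 ÷ 2 = 25 remainder 1
25 ÷ 2 = 12 remainder 1
12 ÷ 2 = 6 remainder 0
6 ÷ 2 = 3 remainder 0
3 ÷ 2 = 1 remainder 1
1 ÷ 2 = 0 remainder 1
Reading remainders bottom to top: 11001101010011110101



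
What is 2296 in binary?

Using repeated division by 2:
2296 ÷ 2 = 1148 remainder 0
1148 ÷ 2 = 574 remainder 0
574 ÷ 2 = 287 remainder 0
287 ÷ 2 = 143 remainder 1
143 ÷ 2 = 71 remainder 1
71 ÷ 2 = 35 remainder 1
35 ÷ 2 = 17 remainder 1
17 ÷ 2 = 8 remainder 1
8 ÷ 2 = 4 remainder 0
4 ÷ 2 = 2 remainder 0
2 ÷ 2 = 1 remainder 0
1 ÷ 2 = 0 remainder 1
Reading remainders bottom to top: 100011111000



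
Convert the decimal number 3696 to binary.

Using repeated division by 2:
3696 ÷ 2 = 1848 remainder 0
1848 ÷ 2 = 924 remainder 0
924 ÷ 2 = 462 remainder 0
462 ÷ 2 = 231 remainder 0
231 ÷ 2 = 115 remainder 1
115 ÷ 2 = 57 remainder 1
57 ÷ 2 = 28 remainder 1
28 ÷ 2 = 14 remainder 0
14 ÷ 2 = 7 remainder 0
7 ÷ 2 = 3 remainder 1
3 ÷ 2 = 1 remainder 1
1 ÷ 2 = 0 remainder 1
Reading remainders bottom to top: 111001110000



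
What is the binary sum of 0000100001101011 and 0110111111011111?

Add column by column from the right: bit + bit + carry-in; write the sum mod 2, carry 1 when the sum is 2 or 3.
carry:  0001111111111110
        0000100001101011
+       0110111111011111
------------------------
       00111100001001010
(the carry out of the leftmost column, 0, becomes the leading bit)
Decimal check:
  0000100001101011 = 2048 + 64 + 32 + 8 + 2 + 1 = 2155
  0110111111011111 = 16384 + 8192 + 2048 + 1024 + 512 + 256 + 128 + 64 + 16 + 8 + 4 + 2 + 1 = 28639
  2155 + 28639 = 30794, and 00111100001001010 = 16384 + 8192 + 4096 + 2048 + 64 + 8 + 2 = 30794 ✓



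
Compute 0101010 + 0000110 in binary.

Add column by column from the right: bit + bit + carry-in; write the sum mod 2, carry 1 when the sum is 2 or 3.
carry:  0011100
        0101010
+       0000110
---------------
       00110000
(the carry out of the leftmost column, 0, becomes the leading bit)
Decimal check:
  0101010 = 32 + 8 + 2 = 42
  0000110 = 4 + 2 = 6
  42 + 6 = 48, and 00110000 = 32 + 16 = 48 ✓



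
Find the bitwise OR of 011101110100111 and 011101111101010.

OR: 1 when either bit is 1
  011101110100111
| 011101111101010
-----------------
  011101111101111
Decimal: 15271 | 15338 = 15343



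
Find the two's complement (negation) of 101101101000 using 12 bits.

Original (sign bit 1, negative): 101101101000
Step 1 - Invert all bits: 010010010111
Step 2 - Add 1: 010010011000
Verification: 101101101000 + 010010011000 = 1000000000000; discarding the end carry (carry out of the top bit) leaves the 12-bit value 000000000000, as required for x + (-x)



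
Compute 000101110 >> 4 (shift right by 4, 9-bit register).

Original: 000101110 (decimal 46)
Shift right by 4 positions
Drop the 4 low bits; fill with zeros on the left
Result: 000000010 (decimal 2)
Equivalent: 46 >> 4 = 46 ÷ 2^4 = 2



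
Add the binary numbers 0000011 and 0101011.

Add column by column from the right: bit + bit + carry-in; write the sum mod 2, carry 1 when the sum is 2 or 3.
carry:  0000110
        0000011
+       0101011
---------------
       00101110
(the carry out of the leftmost column, 0, becomes the leading bit)
Decimal check:
  0000011 = 2 + 1 = 3
  0101011 = 32 + 8 + 2 + 1 = 43
  3 + 43 = 46, and 00101110 = 32 + 8 + 4 + 2 = 46 ✓



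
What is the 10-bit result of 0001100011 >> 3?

Original: 0001100011 (decimal 99)
Shift right by 3 positions
Drop the 3 low bits; fill with zeros on the left
Result: 0000001100 (decimal 12)
Equivalent: 99 >> 3 = 99 ÷ 2^3 = 12



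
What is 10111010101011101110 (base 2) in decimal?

Sum of powers of 2 for each 1-bit:
2^1 + 2^2 + 2^3 + 2^5 + 2^6 + 2^7 + 2^9 + 2^11 + 2^13 + 2^15 + 2^16 + 2^17 + 2^19
= 2 + 4 + 8 + 32 + 64 + 128 + 512 + 2048 + 8192 + 32768 + 65536 + 131072 + 524288
= 764654



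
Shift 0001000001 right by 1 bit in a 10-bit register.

Original: 0001000001 (decimal 65)
Shift right by 1 position
Drop the 1 low bit; fill with zero on the left
Result: 0000100000 (decimal 32)
Equivalent: 65 >> 1 = 65 ÷ 2^1 = 32



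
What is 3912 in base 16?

Using repeated division by 16 (digits 10–15 are A–F):
3912 ÷ 16 = 244 remainder 8
244 ÷ 16 = 15 remainder 4
15 ÷ 16 = 0 remainder 15 (F)
Reading remainders bottom to top: F48



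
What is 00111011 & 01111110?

AND: 1 only when both bits are 1
  00111011
& 01111110
----------
  00111010
Decimal: 59 & 126 = 58



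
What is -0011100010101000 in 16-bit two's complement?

Original: 0011100010101000
Step 1 - Invert all bits: 1100011101010111
Step 2 - Add 1: 1100011101011000
Verification: 0011100010101000 + 1100011101011000 = 10000000000000000; discarding the end carry (carry out of the top bit) leaves the 16-bit value 0000000000000000, as required for x + (-x)



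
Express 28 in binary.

Using repeated division by 2:
28 ÷ 2 = 14 remainder 0
14 ÷ 2 = 7 remainder 0
7 ÷ 2 = 3 remainder 1
3 ÷ 2 = 1 remainder 1
1 ÷ 2 = 0 remainder 1
Reading remainders bottom to top: 11100



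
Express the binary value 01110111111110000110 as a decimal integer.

Sum of powers of 2 for each 1-bit:
2^1 + 2^2 + 2^7 + 2^8 + 2^9 + 2^10 + 2^11 + 2^12 + 2^13 + 2^14 + 2^16 + 2^17 + 2^18
= 2 + 4 + 128 + 256 + 512 + 1024 + 2048 + 4096 + 8192 + 16384 + 65536 + 131072 + 262144
= 491398



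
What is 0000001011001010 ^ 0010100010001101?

XOR: 1 when bits differ
  0000001011001010
^ 0010100010001101
------------------
  0010101001000111
Decimal: 714 ^ 10381 = 10823



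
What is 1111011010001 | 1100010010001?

OR: 1 when either bit is 1
  1111011010001
| 1100010010001
---------------
  1111011010001
Decimal: 7889 | 6289 = 7889



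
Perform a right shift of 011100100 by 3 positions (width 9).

Original: 011100100 (decimal 228)
Shift right by 3 positions
Drop the 3 low bits; fill with zeros on the left
Result: 000011100 (decimal 28)
Equivalent: 228 >> 3 = 228 ÷ 2^3 = 28



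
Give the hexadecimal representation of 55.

Using repeated division by 16 (digits 10–15 are A–F):
55 ÷ 16 = 3 remainder 7
3 ÷ 16 = 0 remainder 3
Reading remainders bottom to top: 37



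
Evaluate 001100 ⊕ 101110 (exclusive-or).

XOR: 1 when bits differ
  001100
^ 101110
--------
  100010
Decimal: 12 ^ 46 = 34



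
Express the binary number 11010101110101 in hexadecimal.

Group into 4-bit nibbles from right:
  0011 = 3
  0101 = 5
  0111 = 7
  0101 = 5
Result: 3575



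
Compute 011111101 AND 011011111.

AND: 1 only when both bits are 1
  011111101
& 011011111
-----------
  011011101
Decimal: 253 & 223 = 221



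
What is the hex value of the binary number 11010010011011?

Group into 4-bit nibbles from right:
  0011 = 3
  0100 = 4
  1001 = 9
  1011 = B
Result: 349B



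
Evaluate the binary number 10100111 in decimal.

Sum of powers of 2 for each 1-bit:
2^0 + 2^1 + 2^2 + 2^5 + 2^7
= 1 + 2 + 4 + 32 + 128
= 167



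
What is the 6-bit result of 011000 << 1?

Original: 011000 (decimal 24)
Shift left by 1 position
Append 1 zero on the right
Result: 110000 (decimal 48)
Equivalent: 24 << 1 = 24 × 2^1 = 48



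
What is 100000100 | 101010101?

OR: 1 when either bit is 1
  100000100
| 101010101
-----------
  101010101
Decimal: 260 | 341 = 341



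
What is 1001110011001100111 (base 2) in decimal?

Sum of powers of 2 for each 1-bit:
2^0 + 2^1 + 2^2 + 2^5 + 2^6 + 2^9 + 2^10 + 2^13 + 2^14 + 2^15 + 2^18
= 1 + 2 + 4 + 32 + 64 + 512 + 1024 + 8192 + 16384 + 32768 + 262144
= 321127



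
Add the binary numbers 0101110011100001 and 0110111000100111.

Add column by column from the right: bit + bit + carry-in; write the sum mod 2, carry 1 when the sum is 2 or 3.
carry:  1111100111001110
        0101110011100001
+       0110111000100111
------------------------
       01100101100001000
(the carry out of the leftmost column, 0, becomes the leading bit)
Decimal check:
  0101110011100001 = 16384 + 4096 + 2048 + 1024 + 128 + 64 + 32 + 1 = 23777
  0110111000100111 = 16384 + 8192 + 2048 + 1024 + 512 + 32 + 4 + 2 + 1 = 28199
  23777 + 28199 = 51976, and 01100101100001000 = 32768 + 16384 + 2048 + 512 + 256 + 8 = 51976 ✓



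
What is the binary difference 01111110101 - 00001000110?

Method 1 - Direct subtraction (column by column from the right: bit − bit − borrow-in; if negative, add 2 and borrow 1 from the next column):
borrow: 00000011100
        01111110101
-       00001000110
-------------------
        01110101111

Method 2 - Add two's complement:
Two's complement of 00001000110: invert → 11110111001, add 1 → 11110111010
  01111110101
+ 11110111010
-------------
 101110101111  (end carry out of the top bit = 1)
Discarding the end carry: 01110101111
Decimal check:
  01111110101 = 512 + 256 + 128 + 64 + 32 + 16 + 4 + 1 = 1013
  00001000110 = 64 + 4 + 2 = 70
  1013 - 70 = 943, and 01110101111 = 512 + 256 + 128 + 32 + 8 + 4 + 2 + 1 = 943 ✓



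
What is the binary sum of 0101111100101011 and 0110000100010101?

Add column by column from the right: bit + bit + carry-in; write the sum mod 2, carry 1 when the sum is 2 or 3.
carry:  1111111001111110
        0101111100101011
+       0110000100010101
------------------------
       01100000001000000
(the carry out of the leftmost column, 0, becomes the leading bit)
Decimal check:
  0101111100101011 = 16384 + 4096 + 2048 + 1024 + 512 + 256 + 32 + 8 + 2 + 1 = 24363
  0110000100010101 = 16384 + 8192 + 256 + 16 + 4 + 1 = 24853
  24363 + 24853 = 49216, and 01100000001000000 = 32768 + 16384 + 64 = 49216 ✓



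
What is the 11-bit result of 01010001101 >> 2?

Original: 01010001101 (decimal 653)
Shift right by 2 positions
Drop the 2 low bits; fill with zeros on the left
Result: 00010100011 (decimal 163)
Equivalent: 653 >> 2 = 653 ÷ 2^2 = 163



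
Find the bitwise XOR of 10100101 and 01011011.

XOR: 1 when bits differ
  10100101
^ 01011011
----------
  11111110
Decimal: 165 ^ 91 = 254



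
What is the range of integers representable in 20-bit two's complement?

For 20-bit two's complement:
Minimum: -2^19 = -524288
Maximum: 2^19 - 1 = 524287



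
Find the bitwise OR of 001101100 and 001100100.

OR: 1 when either bit is 1
  001101100
| 001100100
-----------
  001101100
Decimal: 108 | 100 = 108



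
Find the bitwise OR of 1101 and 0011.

OR: 1 when either bit is 1
  1101
| 0011
------
  1111
Decimal: 13 | 3 = 15



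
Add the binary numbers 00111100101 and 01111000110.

Add column by column from the right: bit + bit + carry-in; write the sum mod 2, carry 1 when the sum is 2 or 3.
carry:  11110001000
        00111100101
+       01111000110
-------------------
       010110101011
(the carry out of the leftmost column, 0, becomes the leading bit)
Decimal check:
  00111100101 = 256 + 128 + 64 + 32 + 4 + 1 = 485
  01111000110 = 512 + 256 + 128 + 64 + 4 + 2 = 966
  485 + 966 = 1451, and 010110101011 = 1024 + 256 + 128 + 32 + 8 + 2 + 1 = 1451 ✓



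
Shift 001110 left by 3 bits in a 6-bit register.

Original: 001110 (decimal 14)
Shift left by 3 positions
Append 3 zeros on the right and drop the 3 high bits that overflow the 6-bit width
Result: 110000 (decimal 48)
Equivalent: 14 << 3 = 14 × 2^3 = 112, truncated to 6 bits = 48



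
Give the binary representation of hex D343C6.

Convert each hex digit to 4 bits:
  D = 1101
  3 = 0011
  4 = 0100
  3 = 0011
  C = 1100
  6 = 0110
Concatenate: 110100110100001111000110



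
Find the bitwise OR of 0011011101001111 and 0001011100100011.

OR: 1 when either bit is 1
  0011011101001111
| 0001011100100011
------------------
  0011011101101111
Decimal: 14159 | 5923 = 14191



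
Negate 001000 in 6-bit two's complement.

Original: 001000
Step 1 - Invert all bits: 110111
Step 2 - Add 1: 111000
Verification: 001000 + 111000 = 1000000; discarding the end carry (carry out of the top bit) leaves the 6-bit value 000000, as required for x + (-x)



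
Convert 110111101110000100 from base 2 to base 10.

Sum of powers of 2 for each 1-bit:
2^2 + 2^7 + 2^8 + 2^9 + 2^11 + 2^12 + 2^13 + 2^14 + 2^16 + 2^17
= 4 + 128 + 256 + 512 + 2048 + 4096 + 8192 + 16384 + 65536 + 131072
= 228228



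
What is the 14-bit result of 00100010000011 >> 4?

Original: 00100010000011 (decimal 2179)
Shift right by 4 positions
Drop the 4 low bits; fill with zeros on the left
Result: 00000010001000 (decimal 136)
Equivalent: 2179 >> 4 = 2179 ÷ 2^4 = 136



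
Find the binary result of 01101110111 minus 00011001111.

Method 1 - Direct subtraction (column by column from the right: bit − bit − borrow-in; if negative, add 2 and borrow 1 from the next column):
borrow: 00100010000
        01101110111
-       00011001111
-------------------
        01010101000

Method 2 - Add two's complement:
Two's complement of 00011001111: invert → 11100110000, add 1 → 11100110001
  01101110111
+ 11100110001
-------------
 101010101000  (end carry out of the top bit = 1)
Discarding the end carry: 01010101000
Decimal check:
  01101110111 = 512 + 256 + 64 + 32 + 16 + 4 + 2 + 1 = 887
  00011001111 = 128 + 64 + 8 + 4 + 2 + 1 = 207
  887 - 207 = 680, and 01010101000 = 512 + 128 + 32 + 8 = 680 ✓



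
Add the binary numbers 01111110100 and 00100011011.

Add column by column from the right: bit + bit + carry-in; write the sum mod 2, carry 1 when the sum is 2 or 3.
carry:  11111100000
        01111110100
+       00100011011
-------------------
       010100001111
(the carry out of the leftmost column, 0, becomes the leading bit)
Decimal check:
  01111110100 = 512 + 256 + 128 + 64 + 32 + 16 + 4 = 1012
  00100011011 = 256 + 16 + 8 + 2 + 1 = 283
  1012 + 283 = 1295, and 010100001111 = 1024 + 256 + 8 + 4 + 2 + 1 = 1295 ✓



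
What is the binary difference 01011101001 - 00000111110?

Method 1 - Direct subtraction (column by column from the right: bit − bit − borrow-in; if negative, add 2 and borrow 1 from the next column):
borrow: 00001111100
        01011101001
-       00000111110
-------------------
        01010101011

Method 2 - Add two's complement:
Two's complement of 00000111110: invert → 11111000001, add 1 → 11111000010
  01011101001
+ 11111000010
-------------
 101010101011  (end carry out of the top bit = 1)
Discarding the end carry: 01010101011
Decimal check:
  01011101001 = 512 + 128 + 64 + 32 + 8 + 1 = 745
  00000111110 = 32 + 16 + 8 + 4 + 2 = 62
  745 - 62 = 683, and 01010101011 = 512 + 128 + 32 + 8 + 2 + 1 = 683 ✓



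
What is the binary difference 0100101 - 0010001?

Method 1 - Direct subtraction (column by column from the right: bit − bit − borrow-in; if negative, add 2 and borrow 1 from the next column):
borrow: 0100000
        0100101
-       0010001
---------------
        0010100

Method 2 - Add two's complement:
Two's complement of 0010001: invert → 1101110, add 1 → 1101111
  0100101
+ 1101111
---------
 10010100  (end carry out of the top bit = 1)
Discarding the end carry: 0010100
Decimal check:
  0100101 = 32 + 4 + 1 = 37
  0010001 = 16 + 1 = 17
  37 - 17 = 20, and 0010100 = 16 + 4 = 20 ✓



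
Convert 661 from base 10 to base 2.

Using repeated division by 2:
661 ÷ 2 = 330 remainder 1
330 ÷ 2 = 165 remainder 0
165 ÷ 2 = 82 remainder 1
82 ÷ 2 = 41 remainder 0
41 ÷ 2 = 20 remainder 1
20 ÷ 2 = 10 remainder 0
10 ÷ 2 = 5 remainder 0
5 ÷ 2 = 2 remainder 1
2 ÷ 2 = 1 remainder 0
1 ÷ 2 = 0 remainder 1
Reading remainders bottom to top: 1010010101



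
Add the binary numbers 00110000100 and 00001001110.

Add column by column from the right: bit + bit + carry-in; write the sum mod 2, carry 1 when the sum is 2 or 3.
carry:  00000011000
        00110000100
+       00001001110
-------------------
       000111010010
(the carry out of the leftmost column, 0, becomes the leading bit)
Decimal check:
  00110000100 = 256 + 128 + 4 = 388
  00001001110 = 64 + 8 + 4 + 2 = 78
  388 + 78 = 466, and 000111010010 = 256 + 128 + 64 + 16 + 2 = 466 ✓



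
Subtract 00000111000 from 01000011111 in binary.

Method 1 - Direct subtraction (column by column from the right: bit − bit − borrow-in; if negative, add 2 and borrow 1 from the next column):
borrow: 01111000000
        01000011111
-       00000111000
-------------------
        00111100111

Method 2 - Add two's complement:
Two's complement of 00000111000: invert → 11111000111, add 1 → 11111001000
  01000011111
+ 11111001000
-------------
 100111100111  (end carry out of the top bit = 1)
Discarding the end carry: 00111100111
Decimal check:
  01000011111 = 512 + 16 + 8 + 4 + 2 + 1 = 543
  00000111000 = 32 + 16 + 8 = 56
  543 - 56 = 487, and 00111100111 = 256 + 128 + 64 + 32 + 4 + 2 + 1 = 487 ✓



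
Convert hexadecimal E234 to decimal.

Expand by place value (powers of 16):
Digit values: E = 14
E234 = 14 × 16^3 + 2 × 16^2 + 3 × 16^1 + 4 × 16^0
= 14 × 4096 + 2 × 256 + 3 × 16 + 4 × 1
= 57344 + 512 + 48 + 4
= 57908



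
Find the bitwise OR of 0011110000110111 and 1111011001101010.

OR: 1 when either bit is 1
  0011110000110111
| 1111011001101010
------------------
  1111111001111111
Decimal: 15415 | 63082 = 65151



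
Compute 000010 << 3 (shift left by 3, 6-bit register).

Original: 000010 (decimal 2)
Shift left by 3 positions
Append 3 zeros on the right
Result: 010000 (decimal 16)
Equivalent: 2 << 3 = 2 × 2^3 = 16



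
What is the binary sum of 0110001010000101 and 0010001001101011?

Add column by column from the right: bit + bit + carry-in; write the sum mod 2, carry 1 when the sum is 2 or 3.
carry:  1100010000011110
        0110001010000101
+       0010001001101011
------------------------
       01000010011110000
(the carry out of the leftmost column, 0, becomes the leading bit)
Decimal check:
  0110001010000101 = 16384 + 8192 + 512 + 128 + 4 + 1 = 25221
  0010001001101011 = 8192 + 512 + 64 + 32 + 8 + 2 + 1 = 8811
  25221 + 8811 = 34032, and 01000010011110000 = 32768 + 1024 + 128 + 64 + 32 + 16 = 34032 ✓



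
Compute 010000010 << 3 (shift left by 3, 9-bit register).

Original: 010000010 (decimal 130)
Shift left by 3 positions
Append 3 zeros on the right and drop the 3 high bits that overflow the 9-bit width
Result: 000010000 (decimal 16)
Equivalent: 130 << 3 = 130 × 2^3 = 1040, truncated to 9 bits = 16



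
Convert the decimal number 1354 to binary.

Using repeated division by 2:
1354 ÷ 2 = 677 remainder 0
677 ÷ 2 = 338 remainder 1
338 ÷ 2 = 169 remainder 0
169 ÷ 2 = 84 remainder 1
84 ÷ 2 = 42 remainder 0
42 ÷ 2 = 21 remainder 0
21 ÷ 2 = 10 remainder 1
10 ÷ 2 = 5 remainder 0
5 ÷ 2 = 2 remainder 1
2 ÷ 2 = 1 remainder 0
1 ÷ 2 = 0 remainder 1
Reading remainders bottom to top: 10101001010



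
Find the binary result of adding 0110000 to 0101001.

Add column by column from the right: bit + bit + carry-in; write the sum mod 2, carry 1 when the sum is 2 or 3.
carry:  1000000
        0110000
+       0101001
---------------
       01011001
(the carry out of the leftmost column, 0, becomes the leading bit)
Decimal check:
  0110000 = 32 + 16 = 48
  0101001 = 32 + 8 + 1 = 41
  48 + 41 = 89, and 01011001 = 64 + 16 + 8 + 1 = 89 ✓



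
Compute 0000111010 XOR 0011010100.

XOR: 1 when bits differ
  0000111010
^ 0011010100
------------
  0011101110
Decimal: 58 ^ 212 = 238



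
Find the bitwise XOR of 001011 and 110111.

XOR: 1 when bits differ
  001011
^ 110111
--------
  111100
Decimal: 11 ^ 55 = 60



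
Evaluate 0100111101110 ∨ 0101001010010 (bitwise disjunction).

OR: 1 when either bit is 1
  0100111101110
| 0101001010010
---------------
  0101111111110
Decimal: 2542 | 2642 = 3070



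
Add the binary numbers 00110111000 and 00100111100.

Add column by column from the right: bit + bit + carry-in; write the sum mod 2, carry 1 when the sum is 2 or 3.
carry:  01001110000
        00110111000
+       00100111100
-------------------
       001011110100
(the carry out of the leftmost column, 0, becomes the leading bit)
Decimal check:
  00110111000 = 256 + 128 + 32 + 16 + 8 = 440
  00100111100 = 256 + 32 + 16 + 8 + 4 = 316
  440 + 316 = 756, and 001011110100 = 512 + 128 + 64 + 32 + 16 + 4 = 756 ✓



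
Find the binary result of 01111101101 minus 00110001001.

Method 1 - Direct subtraction (column by column from the right: bit − bit − borrow-in; if negative, add 2 and borrow 1 from the next column):
borrow: 00000000000
        01111101101
-       00110001001
-------------------
        01001100100

Method 2 - Add two's complement:
Two's complement of 00110001001: invert → 11001110110, add 1 → 11001110111
  01111101101
+ 11001110111
-------------
 101001100100  (end carry out of the top bit = 1)
Discarding the end carry: 01001100100
Decimal check:
  01111101101 = 512 + 256 + 128 + 64 + 32 + 8 + 4 + 1 = 1005
  00110001001 = 256 + 128 + 8 + 1 = 393
  1005 - 393 = 612, and 01001100100 = 512 + 64 + 32 + 4 = 612 ✓



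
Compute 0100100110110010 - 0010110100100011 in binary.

Method 1 - Direct subtraction (column by column from the right: bit − bit − borrow-in; if negative, add 2 and borrow 1 from the next column):
borrow: 0111100000011110
        0100100110110010
-       0010110100100011
------------------------
        0001110010001111

Method 2 - Add two's complement:
Two's complement of 0010110100100011: invert → 1101001011011100, add 1 → 1101001011011101
  0100100110110010
+ 1101001011011101
------------------
 10001110010001111  (end carry out of the top bit = 1)
Discarding the end carry: 0001110010001111
Decimal check:
  0100100110110010 = 16384 + 2048 + 256 + 128 + 32 + 16 + 2 = 18866
  0010110100100011 = 8192 + 2048 + 1024 + 256 + 32 + 2 + 1 = 11555
  18866 - 11555 = 7311, and 0001110010001111 = 4096 + 2048 + 1024 + 128 + 8 + 4 + 2 + 1 = 7311 ✓



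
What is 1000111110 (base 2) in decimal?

Sum of powers of 2 for each 1-bit:
2^1 + 2^2 + 2^3 + 2^4 + 2^5 + 2^9
= 2 + 4 + 8 + 16 + 32 + 512
= 574



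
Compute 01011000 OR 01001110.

OR: 1 when either bit is 1
  01011000
| 01001110
----------
  01011110
Decimal: 88 | 78 = 94



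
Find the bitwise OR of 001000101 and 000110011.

OR: 1 when either bit is 1
  001000101
| 000110011
-----------
  001110111
Decimal: 69 | 51 = 119



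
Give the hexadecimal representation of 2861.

Using repeated division by 16 (digits 10–15 are A–F):
2861 ÷ 16 = 178 remainder 13 (D)
178 ÷ 16 = 11 remainder 2
11 ÷ 16 = 0 remainder 11 (B)
Reading remainders bottom to top: B2D



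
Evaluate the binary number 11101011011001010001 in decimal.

Sum of powers of 2 for each 1-bit:
2^0 + 2^4 + 2^6 + 2^9 + 2^10 + 2^12 + 2^13 + 2^15 + 2^17 + 2^18 + 2^19
= 1 + 16 + 64 + 512 + 1024 + 4096 + 8192 + 32768 + 131072 + 262144 + 524288
= 964177



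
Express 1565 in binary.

Using repeated division by 2:
1565 ÷ 2 = 782 remainder 1
782 ÷ 2 = 391 remainder 0
391 ÷ 2 = 195 remainder 1
195 ÷ 2 = 97 remainder 1
97 ÷ 2 = 48 remainder 1
48 ÷ 2 = 24 remainder 0
24 ÷ 2 = 12 remainder 0
12 ÷ 2 = 6 remainder 0
6 ÷ 2 = 3 remainder 0
3 ÷ 2 = 1 remainder 1
1 ÷ 2 = 0 remainder 1
Reading remainders bottom to top: 11000011101



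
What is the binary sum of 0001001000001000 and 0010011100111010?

Add column by column from the right: bit + bit + carry-in; write the sum mod 2, carry 1 when the sum is 2 or 3.
carry:  0000110001110000
        0001001000001000
+       0010011100111010
------------------------
       00011100101000010
(the carry out of the leftmost column, 0, becomes the leading bit)
Decimal check:
  0001001000001000 = 4096 + 512 + 8 = 4616
  0010011100111010 = 8192 + 1024 + 512 + 256 + 32 + 16 + 8 + 2 = 10042
  4616 + 10042 = 14658, and 00011100101000010 = 8192 + 4096 + 2048 + 256 + 64 + 2 = 14658 ✓



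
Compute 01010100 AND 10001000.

AND: 1 only when both bits are 1
  01010100
& 10001000
----------
  00000000
Decimal: 84 & 136 = 0



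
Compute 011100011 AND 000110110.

AND: 1 only when both bits are 1
  011100011
& 000110110
-----------
  000100010
Decimal: 227 & 54 = 34



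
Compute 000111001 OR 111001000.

OR: 1 when either bit is 1
  000111001
| 111001000
-----------
  111111001
Decimal: 57 | 456 = 505



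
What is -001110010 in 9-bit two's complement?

Original: 001110010
Step 1 - Invert all bits: 110001101
Step 2 - Add 1: 110001110
Verification: 001110010 + 110001110 = 1000000000; discarding the end carry (carry out of the top bit) leaves the 9-bit value 000000000, as required for x + (-x)



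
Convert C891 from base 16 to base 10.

Expand by place value (powers of 16):
Digit values: C = 12
C891 = 12 × 16^3 + 8 × 16^2 + 9 × 16^1 + 1 × 16^0
= 12 × 4096 + 8 × 256 + 9 × 16 + 1 × 1
= 49152 + 2048 + 144 + 1
= 51345



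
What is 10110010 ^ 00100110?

XOR: 1 when bits differ
  10110010
^ 00100110
----------
  10010100
Decimal: 178 ^ 38 = 148



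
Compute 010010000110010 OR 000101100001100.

OR: 1 when either bit is 1
  010010000110010
| 000101100001100
-----------------
  010111100111110
Decimal: 9266 | 2828 = 12094



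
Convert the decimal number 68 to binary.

Using repeated division by 2:
68 ÷ 2 = 34 remainder 0
34 ÷ 2 = 17 remainder 0
17 ÷ 2 = 8 remainder 1
8 ÷ 2 = 4 remainder 0
4 ÷ 2 = 2 remainder 0
2 ÷ 2 = 1 remainder 0
1 ÷ 2 = 0 remainder 1
Reading remainders bottom to top: 1000100



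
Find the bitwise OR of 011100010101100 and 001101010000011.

OR: 1 when either bit is 1
  011100010101100
| 001101010000011
-----------------
  011101010101111
Decimal: 14508 | 6787 = 15023



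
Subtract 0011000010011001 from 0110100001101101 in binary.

Method 1 - Direct subtraction (column by column from the right: bit − bit − borrow-in; if negative, add 2 and borrow 1 from the next column):
borrow: 0110111100100000
        0110100001101101
-       0011000010011001
------------------------
        0011011111010100

Method 2 - Add two's complement:
Two's complement of 0011000010011001: invert → 1100111101100110, add 1 → 1100111101100111
  0110100001101101
+ 1100111101100111
------------------
 10011011111010100  (end carry out of the top bit = 1)
Discarding the end carry: 0011011111010100
Decimal check:
  0110100001101101 = 16384 + 8192 + 2048 + 64 + 32 + 8 + 4 + 1 = 26733
  0011000010011001 = 8192 + 4096 + 128 + 16 + 8 + 1 = 12441
  26733 - 12441 = 14292, and 0011011111010100 = 8192 + 4096 + 1024 + 512 + 256 + 128 + 64 + 16 + 4 = 14292 ✓

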